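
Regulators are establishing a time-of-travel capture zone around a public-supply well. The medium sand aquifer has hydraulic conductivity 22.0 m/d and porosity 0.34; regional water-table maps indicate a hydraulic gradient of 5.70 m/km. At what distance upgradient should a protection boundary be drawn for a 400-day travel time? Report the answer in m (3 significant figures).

148 m

Specific discharge q = 22.0 × 0.0057 = 0.1254 m/d
v = Ki/n = 22.0·0.0057/0.34 = 0.3688 m/d
L = v × T = 0.3688 × 400 = 147.5 m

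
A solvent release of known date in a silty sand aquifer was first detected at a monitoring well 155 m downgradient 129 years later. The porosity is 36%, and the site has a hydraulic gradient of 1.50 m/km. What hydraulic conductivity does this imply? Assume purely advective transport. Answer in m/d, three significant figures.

t = 129 years = 47090 d
v = L / t = 155 / 47090 = 0.003292 m/d
K = v · n / i = 0.003292 × 0.36 / 0.0015 = 0.790 m/d

0.790 m/d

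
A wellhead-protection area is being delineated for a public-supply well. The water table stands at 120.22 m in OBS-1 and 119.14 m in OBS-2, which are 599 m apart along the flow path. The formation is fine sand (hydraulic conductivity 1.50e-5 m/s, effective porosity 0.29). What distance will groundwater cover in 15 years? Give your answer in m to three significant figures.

44.1 m

Hydraulic gradient i = (120.22 − 119.14) / 599 = 1.08 / 599 = 0.001803
K = 1.50e-5 m/s × 86400 s/d = 1.296 m/d
Specific discharge q = 1.296 × 0.001803 = 0.002337 m/d
Average linear velocity = 0.002337 / 0.29 = 0.008058 m/d
T = 15 yr × 365 = 5475 d
L = v × T = 0.008058 × 5475 = 44.12 m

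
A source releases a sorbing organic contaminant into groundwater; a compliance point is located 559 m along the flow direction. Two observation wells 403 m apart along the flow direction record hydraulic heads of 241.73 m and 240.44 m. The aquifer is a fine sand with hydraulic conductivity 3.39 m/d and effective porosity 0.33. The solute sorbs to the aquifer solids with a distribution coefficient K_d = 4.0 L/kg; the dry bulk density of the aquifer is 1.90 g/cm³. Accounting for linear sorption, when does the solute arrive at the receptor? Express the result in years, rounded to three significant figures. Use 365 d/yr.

Hydraulic gradient i = (241.73 − 240.44) / 403 = 1.29 / 403 = 0.003201
Specific discharge q = 3.39 × 0.003201 = 0.01085 m/d
Average linear velocity = 0.01085 / 0.33 = 0.03288 m/d
Retardation R = 1 + ρ_b·K_d/n = 1 + 1.90×4.0/0.33 = 24.03
Contaminant velocity v_c = v/R = 0.03288/24.03 = 0.001368 m/d
t = L/v_c = 559/0.001368 = 408500 d
   = 408500/365 = 1120 yr

1120 years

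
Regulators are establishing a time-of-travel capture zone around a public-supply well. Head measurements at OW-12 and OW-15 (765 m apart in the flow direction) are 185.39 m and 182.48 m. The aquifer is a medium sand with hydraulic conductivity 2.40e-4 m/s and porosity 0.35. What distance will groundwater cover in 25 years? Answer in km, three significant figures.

2.06 km

Hydraulic gradient i = (185.39 − 182.48) / 765 = 2.91 / 765 = 0.003804
K = 2.40e-4 m/s × 86400 s/d = 20.74 m/d
Specific discharge q = 20.74 × 0.003804 = 0.07888 m/d
Seepage velocity v = q / n = 0.07888 / 0.35 = 0.2254 m/d
T = 25 yr × 365 = 9125 d
L = v × T = 0.2254 × 9125 = 2056 m
   = 2.06 km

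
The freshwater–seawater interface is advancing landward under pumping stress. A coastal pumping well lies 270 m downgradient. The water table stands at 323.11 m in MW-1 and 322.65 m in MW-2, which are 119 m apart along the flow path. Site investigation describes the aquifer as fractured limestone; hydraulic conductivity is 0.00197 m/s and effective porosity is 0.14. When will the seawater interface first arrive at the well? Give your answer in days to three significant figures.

57.5 days

Hydraulic gradient i = (323.11 − 322.65) / 119 = 0.46 / 119 = 0.003866
K = 0.00197 m/s × 86400 s/d = 170.2 m/d
Specific discharge q = 170.2 × 0.003866 = 0.6579 m/d
Average linear velocity = 0.6579 / 0.14 = 4.700 m/d
t = L / v = 270 / 4.700 = 57.45 d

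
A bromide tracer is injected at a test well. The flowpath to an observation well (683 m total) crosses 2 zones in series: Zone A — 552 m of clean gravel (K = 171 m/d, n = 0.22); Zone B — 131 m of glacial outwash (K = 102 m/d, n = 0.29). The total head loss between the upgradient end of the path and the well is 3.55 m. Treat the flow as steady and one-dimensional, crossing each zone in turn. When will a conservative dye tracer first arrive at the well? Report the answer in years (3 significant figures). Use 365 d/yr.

0.555 years

Continuity: the same q passes through each zone, so ΔH = q·Σ(L_j/K_j) — the zones act as resistances in series.
Σ(L/K) = 552/171 + 131/102 = 3.228 + 1.284 = 4.512 d
q = ΔH / Σ(L/K) = 3.55 / 4.512 = 0.7867 m/d (same in every zone)
Zone A: v = q/n = 0.7867/0.22 = 3.576 m/d → t_A = 552/3.576 = 154.4 d
Zone B: v = q/n = 0.7867/0.29 = 2.713 m/d → t_B = 131/2.713 = 48.29 d
Total t = 154.4 + 48.29 = 202.7 d
   = 202.7 / 365 = 0.555 yr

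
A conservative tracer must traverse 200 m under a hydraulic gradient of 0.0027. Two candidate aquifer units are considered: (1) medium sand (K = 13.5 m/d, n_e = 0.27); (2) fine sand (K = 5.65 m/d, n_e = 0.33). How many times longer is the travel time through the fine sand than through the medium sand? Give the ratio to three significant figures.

Unit 1 (medium sand): v = 13.5×0.0027/0.27 = 0.1350 m/d, t = 200/0.1350 = 1481 d
Unit 2 (fine sand): v = 5.65×0.0027/0.33 = 0.04623 m/d, t = 200/0.04623 = 4326 d
t(fine sand) / t(medium sand) = 4326/1481 = 2.92

2.92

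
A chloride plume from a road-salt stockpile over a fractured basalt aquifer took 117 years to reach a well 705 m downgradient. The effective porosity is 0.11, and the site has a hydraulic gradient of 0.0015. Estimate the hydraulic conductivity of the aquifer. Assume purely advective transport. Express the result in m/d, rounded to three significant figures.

1.21 m/d

t = 117 years = 42710 d
v = L / t = 705 / 42710 = 0.01651 m/d
K = v · n / i = 0.01651 × 0.11 / 0.0015 = 1.21 m/d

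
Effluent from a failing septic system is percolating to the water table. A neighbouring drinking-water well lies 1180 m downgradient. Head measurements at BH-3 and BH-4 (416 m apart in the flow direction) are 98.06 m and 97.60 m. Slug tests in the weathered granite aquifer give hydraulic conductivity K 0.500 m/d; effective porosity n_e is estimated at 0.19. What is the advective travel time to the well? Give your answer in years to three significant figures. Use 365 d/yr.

Hydraulic gradient i = (98.06 − 97.60) / 416 = 0.46 / 416 = 0.001106
Darcy flux q = K·i = 0.500 × 0.001106 = 5.529e-4 m/d
v_s = q/n_e = 5.529e-4/0.19 = 0.002910 m/d
t = L / v = 1180 / 0.002910 = 405500 d
   = 405500 / 365 = 1110 yr

1110 years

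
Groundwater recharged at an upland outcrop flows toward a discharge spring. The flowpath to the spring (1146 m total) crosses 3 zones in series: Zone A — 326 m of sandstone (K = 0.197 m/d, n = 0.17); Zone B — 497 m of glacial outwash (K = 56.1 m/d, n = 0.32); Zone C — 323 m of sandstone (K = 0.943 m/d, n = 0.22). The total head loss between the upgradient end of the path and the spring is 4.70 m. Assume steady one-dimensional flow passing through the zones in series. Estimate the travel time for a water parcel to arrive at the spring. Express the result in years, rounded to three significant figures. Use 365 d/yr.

334 years

Continuity: the same q passes through each zone, so ΔH = q·Σ(L_j/K_j) — the zones act as resistances in series.
Σ(L/K) = 326/0.197 + 497/56.1 + 323/0.943 = 1655 + 8.859 + 342.5 = 2006 d
q = ΔH / Σ(L/K) = 4.70 / 2006 = 0.002343 m/d (same in every zone)
Zone A: v = q/n = 0.002343/0.17 = 0.01378 m/d → t_A = 326/0.01378 = 23660 d
Zone B: v = q/n = 0.002343/0.32 = 0.007321 m/d → t_B = 497/0.007321 = 67890 d
Zone C: v = q/n = 0.002343/0.22 = 0.01065 m/d → t_C = 323/0.01065 = 30330 d
Total t = 23660 + 67890 + 30330 = 121900 d
   = 121900 / 365 = 334 yr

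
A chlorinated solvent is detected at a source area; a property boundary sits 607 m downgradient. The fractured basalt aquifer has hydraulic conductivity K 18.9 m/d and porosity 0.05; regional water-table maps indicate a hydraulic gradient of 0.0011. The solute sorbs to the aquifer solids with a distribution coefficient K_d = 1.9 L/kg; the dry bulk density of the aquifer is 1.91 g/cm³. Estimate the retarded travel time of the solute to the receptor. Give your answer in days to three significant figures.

107000 days

Specific discharge q = 18.9 × 0.0011 = 0.02079 m/d
Average linear velocity = 0.02079 / 0.05 = 0.4158 m/d
Retardation R = 1 + ρ_b·K_d/n = 1 + 1.91×1.9/0.05 = 73.58
Contaminant velocity v_c = v/R = 0.4158/73.58 = 0.005651 m/d
t = L/v_c = 607/0.005651 = 107400 d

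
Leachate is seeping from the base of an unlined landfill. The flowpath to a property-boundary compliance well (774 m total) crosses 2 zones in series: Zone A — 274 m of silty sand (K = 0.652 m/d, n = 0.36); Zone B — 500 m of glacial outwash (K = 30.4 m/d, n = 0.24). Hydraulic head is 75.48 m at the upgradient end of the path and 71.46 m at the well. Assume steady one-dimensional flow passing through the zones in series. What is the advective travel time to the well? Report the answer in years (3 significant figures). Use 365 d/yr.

65.1 years

Total head drop ΔH = 75.48 − 71.46 = 4.02 m
Steady 1-D flow in series ⇒ the Darcy flux q is identical in every zone and the zone head losses add (resistances L/K in series).
Σ(L/K) = 274/0.652 + 500/30.4 = 420.2 + 16.45 = 436.7 d
q = ΔH / Σ(L/K) = 4.02 / 436.7 = 0.009206 m/d (same in every zone)
Zone A: v = q/n = 0.009206/0.36 = 0.02557 m/d → t_A = 274/0.02557 = 10720 d
Zone B: v = q/n = 0.009206/0.24 = 0.03836 m/d → t_B = 500/0.03836 = 13040 d
Total t = 10720 + 13040 = 23750 d
   = 23750 / 365 = 65.1 yr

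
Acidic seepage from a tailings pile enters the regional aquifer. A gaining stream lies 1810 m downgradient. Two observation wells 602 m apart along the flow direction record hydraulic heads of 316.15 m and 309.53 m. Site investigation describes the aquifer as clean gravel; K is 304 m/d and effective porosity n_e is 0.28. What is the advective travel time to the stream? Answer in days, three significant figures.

Hydraulic gradient i = (316.15 − 309.53) / 602 = 6.62 / 602 = 0.01100
q = Ki = 304 × 0.01100 = 3.343 m/d
Average linear velocity = 3.343 / 0.28 = 11.94 m/d
t = L / v = 1810 / 11.94 = 151.6 d

152 days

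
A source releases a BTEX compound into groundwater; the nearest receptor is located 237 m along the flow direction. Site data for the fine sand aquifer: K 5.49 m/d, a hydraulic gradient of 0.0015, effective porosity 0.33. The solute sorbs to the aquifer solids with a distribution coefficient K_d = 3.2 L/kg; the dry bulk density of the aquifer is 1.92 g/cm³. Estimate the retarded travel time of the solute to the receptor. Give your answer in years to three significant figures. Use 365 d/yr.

510 years

Specific discharge q = 5.49 × 0.0015 = 0.008235 m/d
v = Ki/n = 5.49·0.0015/0.33 = 0.02495 m/d
Retardation R = 1 + ρ_b·K_d/n = 1 + 1.92×3.2/0.33 = 19.62
Contaminant velocity v_c = v/R = 0.02495/19.62 = 0.001272 m/d
t = L/v_c = 237/0.001272 = 186300 d
   = 186300/365 = 510 yr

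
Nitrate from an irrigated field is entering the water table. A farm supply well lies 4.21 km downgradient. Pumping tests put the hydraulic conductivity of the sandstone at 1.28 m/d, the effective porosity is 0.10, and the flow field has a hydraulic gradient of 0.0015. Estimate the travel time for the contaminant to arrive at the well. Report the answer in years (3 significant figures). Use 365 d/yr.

601 years

Darcy flux q = K·i = 1.28 × 0.0015 = 0.001920 m/d
v = Ki/n = 1.28·0.0015/0.10 = 0.01920 m/d
L = 4.21 km = 4210 m
t = L / v = 4210 / 0.01920 = 219300 d
   = 219300 / 365 = 601 yr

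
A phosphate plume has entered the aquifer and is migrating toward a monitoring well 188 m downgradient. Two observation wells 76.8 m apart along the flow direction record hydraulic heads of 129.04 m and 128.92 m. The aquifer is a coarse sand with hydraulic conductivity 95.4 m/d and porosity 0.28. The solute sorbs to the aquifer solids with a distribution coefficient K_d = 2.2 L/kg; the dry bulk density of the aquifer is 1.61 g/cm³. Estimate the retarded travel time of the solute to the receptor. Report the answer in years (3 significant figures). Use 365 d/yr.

13.2 years

Hydraulic gradient i = (129.04 − 128.92) / 76.8 = 0.12 / 76.8 = 0.001563
Specific discharge q = 95.4 × 0.001563 = 0.1491 m/d
v_s = q/n_e = 0.1491/0.28 = 0.5324 m/d
Retardation R = 1 + ρ_b·K_d/n = 1 + 1.61×2.2/0.28 = 13.65
Contaminant velocity v_c = v/R = 0.5324/13.65 = 0.03900 m/d
t = L/v_c = 188/0.03900 = 4820 d
   = 4820/365 = 13.2 yr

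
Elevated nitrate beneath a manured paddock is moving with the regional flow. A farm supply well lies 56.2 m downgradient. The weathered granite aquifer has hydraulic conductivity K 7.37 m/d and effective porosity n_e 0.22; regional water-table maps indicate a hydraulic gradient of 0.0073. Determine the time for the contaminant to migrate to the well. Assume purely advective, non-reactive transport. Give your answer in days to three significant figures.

230 days

q = Ki = 7.37 × 0.0073 = 0.05380 m/d
v = Ki/n = 7.37·0.0073/0.22 = 0.2446 m/d
t = L / v = 56.2 / 0.2446 = 229.8 d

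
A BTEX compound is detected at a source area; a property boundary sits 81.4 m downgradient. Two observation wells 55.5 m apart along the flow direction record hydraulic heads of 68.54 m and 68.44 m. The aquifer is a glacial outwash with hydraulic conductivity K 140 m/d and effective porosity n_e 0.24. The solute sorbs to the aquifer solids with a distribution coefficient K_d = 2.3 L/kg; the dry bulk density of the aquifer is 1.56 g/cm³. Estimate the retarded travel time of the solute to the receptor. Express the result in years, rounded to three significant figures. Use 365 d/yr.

Hydraulic gradient i = (68.54 − 68.44) / 55.5 = 0.10 / 55.5 = 0.001802
Darcy flux q = K·i = 140 × 0.001802 = 0.2523 m/d
v_s = q/n_e = 0.2523/0.24 = 1.051 m/d
Retardation R = 1 + ρ_b·K_d/n = 1 + 1.56×2.3/0.24 = 15.95
Contaminant velocity v_c = v/R = 1.051/15.95 = 0.06590 m/d
t = L/v_c = 81.4/0.06590 = 1235 d
   = 1235/365 = 3.38 yr

3.38 years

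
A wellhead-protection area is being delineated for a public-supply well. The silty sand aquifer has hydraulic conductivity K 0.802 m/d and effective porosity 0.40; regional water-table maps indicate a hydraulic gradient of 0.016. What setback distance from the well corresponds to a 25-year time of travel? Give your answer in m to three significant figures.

q = Ki = 0.802 × 0.016 = 0.01283 m/d
Seepage velocity v = q / n = 0.01283 / 0.40 = 0.03208 m/d
T = 25 yr × 365 = 9125 d
L = v × T = 0.03208 × 9125 = 292.7 m

293 m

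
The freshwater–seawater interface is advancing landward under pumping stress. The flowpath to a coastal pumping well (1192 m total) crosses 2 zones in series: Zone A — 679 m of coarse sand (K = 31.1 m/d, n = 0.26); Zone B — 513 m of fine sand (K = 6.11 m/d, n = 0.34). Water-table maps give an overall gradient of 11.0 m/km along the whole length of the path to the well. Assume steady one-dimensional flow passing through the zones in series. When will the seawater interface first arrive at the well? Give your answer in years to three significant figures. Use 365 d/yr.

For zones in series the flux q is common to all zones; the equivalent conductivity is the harmonic (thickness-weighted) mean, K_eq = L_total / Σ(L_j/K_j).
Σ(L/K) = 679/31.1 + 513/6.11 = 21.83 + 83.96 = 105.8 d
K_eq = L_total / Σ(L/K) = 1192 / 105.8 = 11.27 m/d
q = K_eq · i = 11.27 × 0.011 = 0.1239 m/d (same in every zone)
Zone A: v = q/n = 0.1239/0.26 = 0.4767 m/d → t_A = 679/0.4767 = 1424 d
Zone B: v = q/n = 0.1239/0.34 = 0.3645 m/d → t_B = 513/0.3645 = 1407 d
Total t = 1424 + 1407 = 2832 d
   = 2832 / 365 = 7.76 yr

7.76 years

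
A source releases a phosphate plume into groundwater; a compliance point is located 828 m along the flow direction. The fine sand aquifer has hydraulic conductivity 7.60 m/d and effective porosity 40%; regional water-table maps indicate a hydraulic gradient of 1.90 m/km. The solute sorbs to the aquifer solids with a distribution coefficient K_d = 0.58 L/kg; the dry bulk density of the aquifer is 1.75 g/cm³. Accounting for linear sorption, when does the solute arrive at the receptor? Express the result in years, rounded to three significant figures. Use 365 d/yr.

q = Ki = 7.60 × 0.0019 = 0.01444 m/d
v = Ki/n = 7.60·0.0019/0.40 = 0.03610 m/d
Retardation R = 1 + ρ_b·K_d/n = 1 + 1.75×0.58/0.40 = 3.537
Contaminant velocity v_c = v/R = 0.03610/3.537 = 0.01020 m/d
t = L/v_c = 828/0.01020 = 81140 d
   = 81140/365 = 222 yr

222 years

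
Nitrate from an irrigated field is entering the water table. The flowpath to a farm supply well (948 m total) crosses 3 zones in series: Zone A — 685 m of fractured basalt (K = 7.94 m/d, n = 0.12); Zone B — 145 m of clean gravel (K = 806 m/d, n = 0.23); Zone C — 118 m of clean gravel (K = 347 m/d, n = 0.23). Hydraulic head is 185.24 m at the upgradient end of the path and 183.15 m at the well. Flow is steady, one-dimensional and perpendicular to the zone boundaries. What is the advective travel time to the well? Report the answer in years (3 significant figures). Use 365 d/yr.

16.2 years

Total head drop ΔH = 185.24 − 183.15 = 2.09 m
Steady 1-D flow in series ⇒ the Darcy flux q is identical in every zone and the zone head losses add (resistances L/K in series).
Σ(L/K) = 685/7.94 + 145/806 + 118/347 = 86.27 + 0.1799 + 0.3401 = 86.79 d
q = ΔH / Σ(L/K) = 2.09 / 86.79 = 0.02408 m/d (same in every zone)
Zone A: v = q/n = 0.02408/0.12 = 0.2007 m/d → t_A = 685/0.2007 = 3414 d
Zone B: v = q/n = 0.02408/0.23 = 0.1047 m/d → t_B = 145/0.1047 = 1385 d
Zone C: v = q/n = 0.02408/0.23 = 0.1047 m/d → t_C = 118/0.1047 = 1127 d
Total t = 3414 + 1385 + 1127 = 5926 d
   = 5926 / 365 = 16.2 yr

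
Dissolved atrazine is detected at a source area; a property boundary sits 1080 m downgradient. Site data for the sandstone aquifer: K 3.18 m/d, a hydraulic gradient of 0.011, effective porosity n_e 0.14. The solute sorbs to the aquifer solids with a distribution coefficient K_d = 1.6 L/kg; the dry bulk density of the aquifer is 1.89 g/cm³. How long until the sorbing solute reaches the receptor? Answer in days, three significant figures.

97700 days

Specific discharge q = 3.18 × 0.011 = 0.03498 m/d
Seepage velocity v = q / n = 0.03498 / 0.14 = 0.2499 m/d
Retardation R = 1 + ρ_b·K_d/n = 1 + 1.89×1.6/0.14 = 22.60
Contaminant velocity v_c = v/R = 0.2499/22.60 = 0.01106 m/d
t = L/v_c = 1080/0.01106 = 97690 d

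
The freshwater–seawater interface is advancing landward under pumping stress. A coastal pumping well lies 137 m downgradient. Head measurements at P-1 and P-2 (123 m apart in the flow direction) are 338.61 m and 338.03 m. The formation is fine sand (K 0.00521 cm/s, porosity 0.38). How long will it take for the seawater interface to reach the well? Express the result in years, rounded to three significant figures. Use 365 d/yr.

Hydraulic gradient i = (338.61 − 338.03) / 123 = 0.58 / 123 = 0.004715
K = 0.00521 cm/s × 864 = 4.501 m/d
q = Ki = 4.501 × 0.004715 = 0.02123 m/d
Seepage velocity v = q / n = 0.02123 / 0.38 = 0.05586 m/d
t = L / v = 137 / 0.05586 = 2453 d
   = 2453 / 365 = 6.72 yr

6.72 years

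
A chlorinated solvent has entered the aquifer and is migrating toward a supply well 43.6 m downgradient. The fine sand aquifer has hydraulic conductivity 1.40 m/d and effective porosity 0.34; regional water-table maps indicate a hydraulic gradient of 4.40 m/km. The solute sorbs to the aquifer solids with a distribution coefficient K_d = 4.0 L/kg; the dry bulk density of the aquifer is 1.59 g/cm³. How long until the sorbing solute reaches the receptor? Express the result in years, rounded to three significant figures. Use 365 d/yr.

130 years

Specific discharge q = 1.40 × 0.0044 = 0.006160 m/d
Average linear velocity = 0.006160 / 0.34 = 0.01812 m/d
Retardation R = 1 + ρ_b·K_d/n = 1 + 1.59×4.0/0.34 = 19.71
Contaminant velocity v_c = v/R = 0.01812/19.71 = 9.194e-4 m/d
t = L/v_c = 43.6/9.194e-4 = 47420 d
   = 47420/365 = 130 yr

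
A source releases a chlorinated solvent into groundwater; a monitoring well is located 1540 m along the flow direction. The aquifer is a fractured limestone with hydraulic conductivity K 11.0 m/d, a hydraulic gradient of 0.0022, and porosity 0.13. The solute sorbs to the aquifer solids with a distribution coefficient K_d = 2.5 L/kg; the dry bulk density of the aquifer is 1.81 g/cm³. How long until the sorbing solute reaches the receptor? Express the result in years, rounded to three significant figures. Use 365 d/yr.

812 years

Darcy flux q = K·i = 11.0 × 0.0022 = 0.02420 m/d
Average linear velocity = 0.02420 / 0.13 = 0.1862 m/d
Retardation R = 1 + ρ_b·K_d/n = 1 + 1.81×2.5/0.13 = 35.81
Contaminant velocity v_c = v/R = 0.1862/35.81 = 0.005199 m/d
t = L/v_c = 1540/0.005199 = 296200 d
   = 296200/365 = 812 yr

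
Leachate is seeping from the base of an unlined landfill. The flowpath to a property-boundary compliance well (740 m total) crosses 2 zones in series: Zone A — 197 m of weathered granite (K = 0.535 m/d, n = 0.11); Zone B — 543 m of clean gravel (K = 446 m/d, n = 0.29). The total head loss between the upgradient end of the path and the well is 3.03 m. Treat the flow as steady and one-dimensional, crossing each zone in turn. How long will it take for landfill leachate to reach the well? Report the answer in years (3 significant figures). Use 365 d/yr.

59.8 years

Steady 1-D flow in series ⇒ the Darcy flux q is identical in every zone and the zone head losses add (resistances L/K in series).
Σ(L/K) = 197/0.535 + 543/446 = 368.2 + 1.217 = 369.4 d
q = ΔH / Σ(L/K) = 3.03 / 369.4 = 0.008202 m/d (same in every zone)
Zone A: v = q/n = 0.008202/0.11 = 0.07456 m/d → t_A = 197/0.07456 = 2642 d
Zone B: v = q/n = 0.008202/0.29 = 0.02828 m/d → t_B = 543/0.02828 = 19200 d
Total t = 2642 + 19200 = 21840 d
   = 21840 / 365 = 59.8 yr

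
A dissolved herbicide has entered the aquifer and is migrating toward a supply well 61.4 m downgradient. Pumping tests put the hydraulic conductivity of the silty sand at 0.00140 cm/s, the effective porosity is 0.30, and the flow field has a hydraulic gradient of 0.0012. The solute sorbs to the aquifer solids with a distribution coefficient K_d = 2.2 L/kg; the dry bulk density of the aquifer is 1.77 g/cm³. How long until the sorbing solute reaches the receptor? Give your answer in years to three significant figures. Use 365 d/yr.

K = 0.00140 cm/s × 864 = 1.210 m/d
Specific discharge q = 1.210 × 0.0012 = 0.001452 m/d
Seepage velocity v = q / n = 0.001452 / 0.30 = 0.004838 m/d
Retardation R = 1 + ρ_b·K_d/n = 1 + 1.77×2.2/0.30 = 13.98
Contaminant velocity v_c = v/R = 0.004838/13.98 = 3.461e-4 m/d
t = L/v_c = 61.4/3.461e-4 = 177400 d
   = 177400/365 = 486 yr

486 years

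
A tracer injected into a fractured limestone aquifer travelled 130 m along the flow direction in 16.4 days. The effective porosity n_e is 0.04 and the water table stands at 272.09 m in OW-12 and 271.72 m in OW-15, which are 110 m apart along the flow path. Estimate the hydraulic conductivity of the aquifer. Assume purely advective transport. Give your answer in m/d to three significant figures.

94.3 m/d

Hydraulic gradient i = (272.09 − 271.72) / 110 = 0.37 / 110 = 0.003364
v = L / t = 130 / 16.4 = 7.927 m/d
K = v · n / i = 7.927 × 0.04 / 0.003364 = 94.3 m/d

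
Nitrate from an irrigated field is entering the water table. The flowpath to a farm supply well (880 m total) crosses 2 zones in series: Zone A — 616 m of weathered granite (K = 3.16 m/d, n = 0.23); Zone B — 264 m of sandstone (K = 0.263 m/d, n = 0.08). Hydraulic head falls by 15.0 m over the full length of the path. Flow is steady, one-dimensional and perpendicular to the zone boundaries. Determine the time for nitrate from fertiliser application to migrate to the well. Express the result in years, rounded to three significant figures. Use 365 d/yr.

Continuity: the same q passes through each zone, so ΔH = q·Σ(L_j/K_j) — the zones act as resistances in series.
Σ(L/K) = 616/3.16 + 264/0.263 = 194.9 + 1004 = 1199 d
q = ΔH / Σ(L/K) = 15.0 / 1199 = 0.01251 m/d (same in every zone)
Zone A: v = q/n = 0.01251/0.23 = 0.05440 m/d → t_A = 616/0.05440 = 11320 d
Zone B: v = q/n = 0.01251/0.08 = 0.1564 m/d → t_B = 264/0.1564 = 1688 d
Total t = 11320 + 1688 = 13010 d
   = 13010 / 365 = 35.6 yr

35.6 years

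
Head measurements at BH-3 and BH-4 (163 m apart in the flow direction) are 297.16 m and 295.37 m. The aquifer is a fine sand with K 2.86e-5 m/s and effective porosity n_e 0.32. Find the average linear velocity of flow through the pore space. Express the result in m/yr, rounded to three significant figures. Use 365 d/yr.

Hydraulic gradient i = (297.16 − 295.37) / 163 = 1.79 / 163 = 0.01098
K = 2.86e-5 m/s × 86400 s/d = 2.471 m/d
Darcy flux q = K·i = 2.471 × 0.01098 = 0.02714 m/d
Average linear velocity = 0.02714 / 0.32 = 0.08480 m/d
   = 0.08480 × 365 = 31.0 m/yr

31.0 m/yr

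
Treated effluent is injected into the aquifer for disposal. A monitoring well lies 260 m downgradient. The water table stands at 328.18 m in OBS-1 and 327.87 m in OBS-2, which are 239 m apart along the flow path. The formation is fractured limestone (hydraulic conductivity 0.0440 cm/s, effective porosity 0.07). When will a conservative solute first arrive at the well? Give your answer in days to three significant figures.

369 days

Hydraulic gradient i = (328.18 − 327.87) / 239 = 0.31 / 239 = 0.001297
K = 0.0440 cm/s × 864 = 38.02 m/d
q = Ki = 38.02 × 0.001297 = 0.04931 m/d
Seepage velocity v = q / n = 0.04931 / 0.07 = 0.7044 m/d
t = L / v = 260 / 0.7044 = 369.1 d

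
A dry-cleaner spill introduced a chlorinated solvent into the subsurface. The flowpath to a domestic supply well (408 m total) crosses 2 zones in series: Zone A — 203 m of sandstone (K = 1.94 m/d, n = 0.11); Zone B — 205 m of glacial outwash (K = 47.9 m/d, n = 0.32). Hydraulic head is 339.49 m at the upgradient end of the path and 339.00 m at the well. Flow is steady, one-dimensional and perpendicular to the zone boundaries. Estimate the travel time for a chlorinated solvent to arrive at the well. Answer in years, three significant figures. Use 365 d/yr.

53.5 years

Total head drop ΔH = 339.49 − 339.00 = 0.49 m
Continuity: the same q passes through each zone, so ΔH = q·Σ(L_j/K_j) — the zones act as resistances in series.
Σ(L/K) = 203/1.94 + 205/47.9 = 104.6 + 4.280 = 108.9 d
q = ΔH / Σ(L/K) = 0.49 / 108.9 = 0.004499 m/d (same in every zone)
Zone A: v = q/n = 0.004499/0.11 = 0.04090 m/d → t_A = 203/0.04090 = 4964 d
Zone B: v = q/n = 0.004499/0.32 = 0.01406 m/d → t_B = 205/0.01406 = 14580 d
Total t = 4964 + 14580 = 19550 d
   = 19550 / 365 = 53.5 yr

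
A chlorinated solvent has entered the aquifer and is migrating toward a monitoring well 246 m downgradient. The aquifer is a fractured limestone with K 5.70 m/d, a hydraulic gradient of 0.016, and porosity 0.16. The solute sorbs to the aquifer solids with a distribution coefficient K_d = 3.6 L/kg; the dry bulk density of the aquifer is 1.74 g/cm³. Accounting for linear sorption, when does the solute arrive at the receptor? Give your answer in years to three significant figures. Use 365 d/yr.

47.5 years

Specific discharge q = 5.70 × 0.016 = 0.09120 m/d
Average linear velocity = 0.09120 / 0.16 = 0.5700 m/d
Retardation R = 1 + ρ_b·K_d/n = 1 + 1.74×3.6/0.16 = 40.15
Contaminant velocity v_c = v/R = 0.5700/40.15 = 0.01420 m/d
t = L/v_c = 246/0.01420 = 17330 d
   = 17330/365 = 47.5 yr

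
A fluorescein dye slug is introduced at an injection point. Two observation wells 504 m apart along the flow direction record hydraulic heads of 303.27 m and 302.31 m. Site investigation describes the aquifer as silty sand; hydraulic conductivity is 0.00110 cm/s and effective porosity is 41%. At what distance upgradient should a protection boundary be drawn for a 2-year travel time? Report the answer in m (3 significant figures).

Hydraulic gradient i = (303.27 − 302.31) / 504 = 0.96 / 504 = 0.001905
K = 0.00110 cm/s × 864 = 0.9504 m/d
Specific discharge q = 0.9504 × 0.001905 = 0.001810 m/d
v_s = q/n_e = 0.001810/0.41 = 0.004415 m/d
T = 2 yr × 365 = 730 d
L = v × T = 0.004415 × 730 = 3.223 m

3.22 m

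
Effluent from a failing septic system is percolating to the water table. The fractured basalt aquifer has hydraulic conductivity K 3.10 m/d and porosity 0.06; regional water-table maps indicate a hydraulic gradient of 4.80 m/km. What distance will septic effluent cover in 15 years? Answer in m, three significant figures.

1360 m

Darcy flux q = K·i = 3.10 × 0.0048 = 0.01488 m/d
v = Ki/n = 3.10·0.0048/0.06 = 0.2480 m/d
T = 15 yr × 365 = 5475 d
L = v × T = 0.2480 × 5475 = 1358 m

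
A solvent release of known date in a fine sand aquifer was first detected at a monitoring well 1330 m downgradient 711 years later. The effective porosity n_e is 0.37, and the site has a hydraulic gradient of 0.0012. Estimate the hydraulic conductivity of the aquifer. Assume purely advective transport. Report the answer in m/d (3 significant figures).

1.58 m/d

t = 711 years = 259500 d
v = L / t = 1330 / 259500 = 0.005125 m/d
K = v · n / i = 0.005125 × 0.37 / 0.0012 = 1.58 m/d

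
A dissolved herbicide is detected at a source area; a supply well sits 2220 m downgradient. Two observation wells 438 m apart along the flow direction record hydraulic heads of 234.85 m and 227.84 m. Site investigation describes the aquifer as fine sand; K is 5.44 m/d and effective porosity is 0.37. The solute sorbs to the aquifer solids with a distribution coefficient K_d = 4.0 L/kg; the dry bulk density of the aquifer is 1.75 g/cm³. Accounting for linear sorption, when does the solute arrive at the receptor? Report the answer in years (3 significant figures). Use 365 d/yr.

Hydraulic gradient i = (234.85 − 227.84) / 438 = 7.01 / 438 = 0.01600
Specific discharge q = 5.44 × 0.01600 = 0.08706 m/d
Seepage velocity v = q / n = 0.08706 / 0.37 = 0.2353 m/d
Retardation R = 1 + ρ_b·K_d/n = 1 + 1.75×4.0/0.37 = 19.92
Contaminant velocity v_c = v/R = 0.2353/19.92 = 0.01181 m/d
t = L/v_c = 2220/0.01181 = 187900 d
   = 187900/365 = 515 yr

515 years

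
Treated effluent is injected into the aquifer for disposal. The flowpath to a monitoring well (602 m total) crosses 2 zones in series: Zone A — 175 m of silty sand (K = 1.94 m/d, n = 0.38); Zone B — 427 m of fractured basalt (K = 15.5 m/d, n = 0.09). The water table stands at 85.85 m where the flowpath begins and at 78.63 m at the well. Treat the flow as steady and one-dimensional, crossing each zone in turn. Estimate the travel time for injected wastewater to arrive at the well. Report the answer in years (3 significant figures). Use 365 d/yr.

Total head drop ΔH = 85.85 − 78.63 = 7.22 m
Continuity: the same q passes through each zone, so ΔH = q·Σ(L_j/K_j) — the zones act as resistances in series.
Σ(L/K) = 175/1.94 + 427/15.5 = 90.21 + 27.55 = 117.8 d
q = ΔH / Σ(L/K) = 7.22 / 117.8 = 0.06131 m/d (same in every zone)
Zone A: v = q/n = 0.06131/0.38 = 0.1614 m/d → t_A = 175/0.1614 = 1085 d
Zone B: v = q/n = 0.06131/0.09 = 0.6813 m/d → t_B = 427/0.6813 = 626.8 d
Total t = 1085 + 626.8 = 1711 d
   = 1711 / 365 = 4.69 yr

4.69 years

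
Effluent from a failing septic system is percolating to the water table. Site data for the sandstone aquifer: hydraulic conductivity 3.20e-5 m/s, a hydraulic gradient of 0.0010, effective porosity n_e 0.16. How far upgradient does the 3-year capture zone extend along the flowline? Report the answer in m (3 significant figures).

18.9 m

K = 3.20e-5 m/s × 86400 s/d = 2.765 m/d
Darcy flux q = K·i = 2.765 × 0.0010 = 0.002765 m/d
v_s = q/n_e = 0.002765/0.16 = 0.01728 m/d
T = 3 yr × 365 = 1095 d
L = v × T = 0.01728 × 1095 = 18.92 m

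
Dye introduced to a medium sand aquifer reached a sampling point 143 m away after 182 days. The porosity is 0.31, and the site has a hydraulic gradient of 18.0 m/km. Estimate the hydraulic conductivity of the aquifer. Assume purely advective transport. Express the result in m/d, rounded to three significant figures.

v = L / t = 143 / 182 = 0.7857 m/d
K = v · n / i = 0.7857 × 0.31 / 0.018 = 13.5 m/d

13.5 m/d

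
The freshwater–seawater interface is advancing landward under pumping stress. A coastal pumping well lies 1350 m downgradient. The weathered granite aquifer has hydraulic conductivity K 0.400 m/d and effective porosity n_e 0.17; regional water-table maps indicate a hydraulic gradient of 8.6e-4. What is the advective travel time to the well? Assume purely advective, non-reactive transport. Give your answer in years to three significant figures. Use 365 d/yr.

q = Ki = 0.400 × 8.6e-4 = 3.440e-4 m/d
Average linear velocity = 3.440e-4 / 0.17 = 0.002024 m/d
t = L / v = 1350 / 0.002024 = 667200 d
   = 667200 / 365 = 1830 yr

1830 years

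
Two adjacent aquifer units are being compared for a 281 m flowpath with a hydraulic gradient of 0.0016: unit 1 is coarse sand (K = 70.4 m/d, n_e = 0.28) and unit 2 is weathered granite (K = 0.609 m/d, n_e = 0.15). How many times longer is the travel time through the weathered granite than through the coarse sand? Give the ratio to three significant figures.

61.9

Unit 1 (coarse sand): v = 70.4×0.0016/0.28 = 0.4023 m/d, t = 281/0.4023 = 698.5 d
Unit 2 (weathered granite): v = 0.609×0.0016/0.15 = 0.006496 m/d, t = 281/0.006496 = 43260 d
t(weathered granite) / t(coarse sand) = 43260/698.5 = 61.9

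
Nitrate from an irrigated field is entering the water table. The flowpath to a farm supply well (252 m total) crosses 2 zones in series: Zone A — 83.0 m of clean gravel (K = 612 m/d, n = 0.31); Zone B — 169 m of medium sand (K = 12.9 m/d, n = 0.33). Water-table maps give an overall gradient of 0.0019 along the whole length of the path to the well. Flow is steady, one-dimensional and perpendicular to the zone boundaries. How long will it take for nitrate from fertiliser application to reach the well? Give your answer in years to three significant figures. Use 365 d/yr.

Steady 1-D flow in series ⇒ the Darcy flux q is identical in every zone and the zone head losses add (resistances L/K in series).
Σ(L/K) = 83.0/612 + 169/12.9 = 0.1356 + 13.10 = 13.24 d
K_eq = L_total / Σ(L/K) = 252 / 13.24 = 19.04 m/d
q = K_eq · i = 19.04 × 0.0019 = 0.03617 m/d (same in every zone)
Zone A: v = q/n = 0.03617/0.31 = 0.1167 m/d → t_A = 83.0/0.1167 = 711.3 d
Zone B: v = q/n = 0.03617/0.33 = 0.1096 m/d → t_B = 169/0.1096 = 1542 d
Total t = 711.3 + 1542 = 2253 d
   = 2253 / 365 = 6.17 yr

6.17 years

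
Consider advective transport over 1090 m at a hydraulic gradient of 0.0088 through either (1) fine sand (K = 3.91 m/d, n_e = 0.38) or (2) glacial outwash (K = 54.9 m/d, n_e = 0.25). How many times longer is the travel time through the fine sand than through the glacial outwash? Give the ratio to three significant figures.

Unit 1 (fine sand): v = 3.91×0.0088/0.38 = 0.09055 m/d, t = 1090/0.09055 = 12040 d
Unit 2 (glacial outwash): v = 54.9×0.0088/0.25 = 1.932 m/d, t = 1090/1.932 = 564.0 d
t(fine sand) / t(glacial outwash) = 12040/564.0 = 21.3

21.3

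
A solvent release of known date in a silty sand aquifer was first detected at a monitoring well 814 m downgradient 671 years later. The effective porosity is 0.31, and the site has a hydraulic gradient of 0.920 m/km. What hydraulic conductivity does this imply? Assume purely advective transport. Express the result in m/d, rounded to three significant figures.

1.12 m/d

t = 671 years = 244900 d
v = L / t = 814 / 244900 = 0.003324 m/d
K = v · n / i = 0.003324 × 0.31 / 9.2e-4 = 1.12 m/d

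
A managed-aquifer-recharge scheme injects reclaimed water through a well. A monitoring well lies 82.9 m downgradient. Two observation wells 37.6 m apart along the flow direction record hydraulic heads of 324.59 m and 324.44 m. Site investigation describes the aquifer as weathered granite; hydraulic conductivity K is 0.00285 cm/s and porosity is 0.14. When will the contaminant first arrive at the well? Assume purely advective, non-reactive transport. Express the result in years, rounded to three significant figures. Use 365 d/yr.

3.24 years

Hydraulic gradient i = (324.59 − 324.44) / 37.6 = 0.15 / 37.6 = 0.003989
K = 0.00285 cm/s × 864 = 2.462 m/d
Specific discharge q = 2.462 × 0.003989 = 0.009823 m/d
v_s = q/n_e = 0.009823/0.14 = 0.07017 m/d
t = L / v = 82.9 / 0.07017 = 1181 d
   = 1181 / 365 = 3.24 yr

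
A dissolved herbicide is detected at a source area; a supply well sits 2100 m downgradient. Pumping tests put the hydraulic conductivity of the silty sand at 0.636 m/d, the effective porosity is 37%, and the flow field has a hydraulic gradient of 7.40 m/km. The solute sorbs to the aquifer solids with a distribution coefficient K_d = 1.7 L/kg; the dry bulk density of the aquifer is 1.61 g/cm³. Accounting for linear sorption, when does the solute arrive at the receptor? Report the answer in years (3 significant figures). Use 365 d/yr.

Darcy flux q = K·i = 0.636 × 0.0074 = 0.004706 m/d
v_s = q/n_e = 0.004706/0.37 = 0.01272 m/d
Retardation R = 1 + ρ_b·K_d/n = 1 + 1.61×1.7/0.37 = 8.397
Contaminant velocity v_c = v/R = 0.01272/8.397 = 0.001515 m/d
t = L/v_c = 2100/0.001515 = 1.386e6 d
   = 1.386e6/365 = 3800 yr

3800 years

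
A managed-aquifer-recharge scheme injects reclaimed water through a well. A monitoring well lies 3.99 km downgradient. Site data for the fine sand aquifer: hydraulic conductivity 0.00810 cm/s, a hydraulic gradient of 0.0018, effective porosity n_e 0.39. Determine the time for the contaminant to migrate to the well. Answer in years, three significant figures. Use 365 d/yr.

338 years

K = 0.00810 cm/s × 864 = 6.998 m/d
q = Ki = 6.998 × 0.0018 = 0.01260 m/d
Seepage velocity v = q / n = 0.01260 / 0.39 = 0.03230 m/d
L = 3.99 km = 3990 m
t = L / v = 3990 / 0.03230 = 123500 d
   = 123500 / 365 = 338 yr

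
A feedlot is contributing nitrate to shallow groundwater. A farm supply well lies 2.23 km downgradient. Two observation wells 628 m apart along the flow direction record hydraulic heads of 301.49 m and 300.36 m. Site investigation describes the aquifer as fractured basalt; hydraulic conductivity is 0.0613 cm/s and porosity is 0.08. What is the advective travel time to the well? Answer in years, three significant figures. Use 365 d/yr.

5.13 years

Hydraulic gradient i = (301.49 − 300.36) / 628 = 1.13 / 628 = 0.001799
K = 0.0613 cm/s × 864 = 52.96 m/d
Specific discharge q = 52.96 × 0.001799 = 0.09530 m/d
Average linear velocity = 0.09530 / 0.08 = 1.191 m/d
L = 2.23 km = 2230 m
t = L / v = 2230 / 1.191 = 1872 d
   = 1872 / 365 = 5.13 yr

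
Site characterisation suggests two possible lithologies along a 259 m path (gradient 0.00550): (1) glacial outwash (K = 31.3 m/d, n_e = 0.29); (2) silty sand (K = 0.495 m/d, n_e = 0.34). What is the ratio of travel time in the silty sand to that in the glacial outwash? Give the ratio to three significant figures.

Unit 1 (glacial outwash): v = 31.3×0.0055/0.29 = 0.5936 m/d, t = 259/0.5936 = 436.3 d
Unit 2 (silty sand): v = 0.495×0.0055/0.34 = 0.008007 m/d, t = 259/0.008007 = 32350 d
t(silty sand) / t(glacial outwash) = 32350/436.3 = 74.1

74.1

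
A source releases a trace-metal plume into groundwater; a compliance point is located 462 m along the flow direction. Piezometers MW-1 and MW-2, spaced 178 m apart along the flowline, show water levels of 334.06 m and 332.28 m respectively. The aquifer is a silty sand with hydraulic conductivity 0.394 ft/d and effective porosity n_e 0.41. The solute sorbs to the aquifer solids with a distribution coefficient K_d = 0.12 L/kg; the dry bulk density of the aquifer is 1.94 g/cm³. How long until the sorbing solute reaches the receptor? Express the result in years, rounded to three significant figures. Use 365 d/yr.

Hydraulic gradient i = (334.06 − 332.28) / 178 = 1.78 / 178 = 0.01000
K = 0.394 ft/d × 0.3048 = 0.1201 m/d
Darcy flux q = K·i = 0.1201 × 0.01000 = 0.001201 m/d
Seepage velocity v = q / n = 0.001201 / 0.41 = 0.002929 m/d
Retardation R = 1 + ρ_b·K_d/n = 1 + 1.94×0.12/0.41 = 1.568
Contaminant velocity v_c = v/R = 0.002929/1.568 = 0.001868 m/d
t = L/v_c = 462/0.001868 = 247300 d
   = 247300/365 = 678 yr

678 years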